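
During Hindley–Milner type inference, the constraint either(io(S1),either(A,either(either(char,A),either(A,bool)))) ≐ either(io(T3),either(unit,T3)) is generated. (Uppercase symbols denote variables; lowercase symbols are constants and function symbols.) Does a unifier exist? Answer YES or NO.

YES

Decompose either/2: io(S1) ≐ io(T3),  either(A,either(either(char,A),either(A,bool))) ≐ either(unit,T3).
Decompose io/1: S1 ≐ T3.
Bind S1 := T3; no other remaining equation mentions S1.
Decompose either/2: A ≐ unit,  either(either(char,A),either(A,bool)) ≐ T3.
Bind A := unit; substituting into the remaining equation gives: either(either(char,unit),either(unit,bool)) ≐ T3.
Bind T3 := either(either(char,unit),either(unit,bool)). Substituting into the earlier binding gives S1 := either(either(char,unit),either(unit,bool)).
No equations remain and no clash or occurs-check failure arose, so a unifier exists.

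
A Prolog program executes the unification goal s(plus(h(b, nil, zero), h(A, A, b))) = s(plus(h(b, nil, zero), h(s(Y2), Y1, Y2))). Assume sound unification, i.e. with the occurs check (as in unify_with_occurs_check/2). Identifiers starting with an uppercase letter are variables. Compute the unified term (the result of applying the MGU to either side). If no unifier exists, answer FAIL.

s(plus(h(b, nil, zero), h(s(b), s(b), b)))

Decompose s/1: plus(h(b, nil, zero), h(A, A, b)) = plus(h(b, nil, zero), h(s(Y2), Y1, Y2)).
Decompose plus/2: h(b, nil, zero) = h(b, nil, zero),  h(A, A, b) = h(s(Y2), Y1, Y2).
Delete trivial equation h(b, nil, zero) = h(b, nil, zero).
Decompose h/3: A = s(Y2),  A = Y1,  b = Y2.
Bind A := s(Y2); substituting into the one remaining equation that mentions A gives: s(Y2) = Y1.
Bind Y1 := s(Y2); no other remaining equation mentions Y1.
Bind Y2 := b. Substituting into the earlier bindings gives A := s(b), Y1 := s(b).
Applying the MGU to either side gives s(plus(h(b, nil, zero), h(s(b), s(b), b))).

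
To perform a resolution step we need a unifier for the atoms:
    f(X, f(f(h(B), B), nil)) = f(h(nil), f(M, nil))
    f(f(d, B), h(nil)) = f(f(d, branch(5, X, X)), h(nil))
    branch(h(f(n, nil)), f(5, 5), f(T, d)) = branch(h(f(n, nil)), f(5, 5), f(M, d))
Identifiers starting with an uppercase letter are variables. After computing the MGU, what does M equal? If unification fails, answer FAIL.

Decompose f/2: X = h(nil),  f(f(h(B), B), nil) = f(M, nil).
Bind X := h(nil); substituting into the one remaining equation that mentions X gives: f(f(d, B), h(nil)) = f(f(d, branch(5, h(nil), h(nil))), h(nil)).
Decompose f/2: f(h(B), B) = M,  nil = nil.
Bind M := f(h(B), B); substituting into the one remaining equation that mentions M gives: branch(h(f(n, nil)), f(5, 5), f(T, d)) = branch(h(f(n, nil)), f(5, 5), f(f(h(B), B), d)).
Delete trivial equation nil = nil.
Decompose f/2: f(d, B) = f(d, branch(5, h(nil), h(nil))),  h(nil) = h(nil).
Decompose f/2: d = d,  B = branch(5, h(nil), h(nil)).
Delete trivial equation d = d.
Bind B := branch(5, h(nil), h(nil)); substituting into the one remaining equation that mentions B gives: branch(h(f(n, nil)), f(5, 5), f(T, d)) = branch(h(f(n, nil)), f(5, 5), f(f(h(branch(5, h(nil), h(nil))), branch(5, h(nil), h(nil))), d)). Substituting into the earlier binding gives M := f(h(branch(5, h(nil), h(nil))), branch(5, h(nil), h(nil))).
Delete trivial equation h(nil) = h(nil).
Decompose branch/3: h(f(n, nil)) = h(f(n, nil)),  f(5, 5) = f(5, 5),  f(T, d) = f(f(h(branch(5, h(nil), h(nil))), branch(5, h(nil), h(nil))), d).
Delete trivial equation h(f(n, nil)) = h(f(n, nil)).
Delete trivial equation f(5, 5) = f(5, 5).
Decompose f/2: T = f(h(branch(5, h(nil), h(nil))), branch(5, h(nil), h(nil))),  d = d.
Bind T := f(h(branch(5, h(nil), h(nil))), branch(5, h(nil), h(nil))); no other remaining equation mentions T.
Delete trivial equation d = d.
MGU = { X -> h(nil), M -> f(h(branch(5, h(nil), h(nil))), branch(5, h(nil), h(nil))), B -> branch(5, h(nil), h(nil)), T -> f(h(branch(5, h(nil), h(nil))), branch(5, h(nil), h(nil))) }, so M -> f(h(branch(5, h(nil), h(nil))), branch(5, h(nil), h(nil))).

f(h(branch(5, h(nil), h(nil))), branch(5, h(nil), h(nil)))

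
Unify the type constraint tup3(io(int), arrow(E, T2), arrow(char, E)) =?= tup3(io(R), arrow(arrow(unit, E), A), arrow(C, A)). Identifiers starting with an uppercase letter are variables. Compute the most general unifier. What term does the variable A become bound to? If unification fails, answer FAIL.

FAIL

Decompose tup3/3: io(int) =?= io(R),  arrow(E, T2) =?= arrow(arrow(unit, E), A),  arrow(char, E) =?= arrow(C, A).
Decompose io/1: int =?= R.
Bind R := int; no other remaining equation mentions R.
Decompose arrow/2: E =?= arrow(unit, E),  T2 =?= A.
Occurs check fails: E occurs in arrow(unit, E); the equation E =?= arrow(unit, E) has no finite solution.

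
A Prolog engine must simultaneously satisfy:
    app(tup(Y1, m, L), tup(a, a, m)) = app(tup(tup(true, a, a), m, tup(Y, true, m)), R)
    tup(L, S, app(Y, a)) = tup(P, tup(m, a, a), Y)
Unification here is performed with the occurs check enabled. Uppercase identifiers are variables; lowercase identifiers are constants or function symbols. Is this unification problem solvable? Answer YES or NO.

NO

Decompose app/2: tup(Y1, m, L) = tup(tup(true, a, a), m, tup(Y, true, m)),  tup(a, a, m) = R.
Decompose tup/3: Y1 = tup(true, a, a),  m = m,  L = tup(Y, true, m).
Bind Y1 := tup(true, a, a); no other remaining equation mentions Y1.
Delete trivial equation m = m.
Bind L := tup(Y, true, m); substituting into the one remaining equation that mentions L gives: tup(tup(Y, true, m), S, app(Y, a)) = tup(P, tup(m, a, a), Y).
Bind R := tup(a, a, m); no other remaining equation mentions R.
Decompose tup/3: tup(Y, true, m) = P,  S = tup(m, a, a),  app(Y, a) = Y.
Bind P := tup(Y, true, m); no other remaining equation mentions P.
Bind S := tup(m, a, a); no other remaining equation mentions S.
Occurs check fails: Y occurs in app(Y, a); the equation Y = app(Y, a) has no finite solution.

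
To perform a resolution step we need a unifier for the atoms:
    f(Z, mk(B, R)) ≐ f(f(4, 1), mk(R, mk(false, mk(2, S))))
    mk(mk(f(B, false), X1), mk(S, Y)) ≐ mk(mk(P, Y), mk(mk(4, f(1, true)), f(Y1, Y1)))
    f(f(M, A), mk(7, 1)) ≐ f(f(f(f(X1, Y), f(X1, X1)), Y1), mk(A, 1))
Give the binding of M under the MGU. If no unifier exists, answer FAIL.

Decompose f/2: Z ≐ f(4, 1),  mk(B, R) ≐ mk(R, mk(false, mk(2, S))).
Bind Z := f(4, 1); no other remaining equation mentions Z.
Decompose mk/2: B ≐ R,  R ≐ mk(false, mk(2, S)).
Bind B := R; substituting into the one remaining equation that mentions B gives: mk(mk(f(R, false), X1), mk(S, Y)) ≐ mk(mk(P, Y), mk(mk(4, f(1, true)), f(Y1, Y1))).
Bind R := mk(false, mk(2, S)); substituting into the one remaining equation that mentions R gives: mk(mk(f(mk(false, mk(2, S)), false), X1), mk(S, Y)) ≐ mk(mk(P, Y), mk(mk(4, f(1, true)), f(Y1, Y1))). Substituting into the earlier binding gives B := mk(false, mk(2, S)).
Decompose mk/2: mk(f(mk(false, mk(2, S)), false), X1) ≐ mk(P, Y),  mk(S, Y) ≐ mk(mk(4, f(1, true)), f(Y1, Y1)).
Decompose mk/2: f(mk(false, mk(2, S)), false) ≐ P,  X1 ≐ Y.
Bind P := f(mk(false, mk(2, S)), false); no other remaining equation mentions P.
Bind X1 := Y; substituting into the one remaining equation that mentions X1 gives: f(f(M, A), mk(7, 1)) ≐ f(f(f(f(Y, Y), f(Y, Y)), Y1), mk(A, 1)).
Decompose mk/2: S ≐ mk(4, f(1, true)),  Y ≐ f(Y1, Y1).
Bind S := mk(4, f(1, true)); no other remaining equation mentions S. Substituting into the earlier bindings gives B := mk(false, mk(2, mk(4, f(1, true)))), R := mk(false, mk(2, mk(4, f(1, true)))), P := f(mk(false, mk(2, mk(4, f(1, true)))), false).
Bind Y := f(Y1, Y1); substituting into the remaining equation gives: f(f(M, A), mk(7, 1)) ≐ f(f(f(f(f(Y1, Y1), f(Y1, Y1)), f(f(Y1, Y1), f(Y1, Y1))), Y1), mk(A, 1)). Substituting into the earlier binding gives X1 := f(Y1, Y1).
Decompose f/2: f(M, A) ≐ f(f(f(f(Y1, Y1), f(Y1, Y1)), f(f(Y1, Y1), f(Y1, Y1))), Y1),  mk(7, 1) ≐ mk(A, 1).
Decompose f/2: M ≐ f(f(f(Y1, Y1), f(Y1, Y1)), f(f(Y1, Y1), f(Y1, Y1))),  A ≐ Y1.
Bind M := f(f(f(Y1, Y1), f(Y1, Y1)), f(f(Y1, Y1), f(Y1, Y1))); no other remaining equation mentions M.
Bind A := Y1; substituting into the remaining equation gives: mk(7, 1) ≐ mk(Y1, 1).
Decompose mk/2: 7 ≐ Y1,  1 ≐ 1.
Bind Y1 := 7; no other remaining equation mentions Y1. Substituting into the earlier bindings gives X1 := f(7, 7), Y := f(7, 7), M := f(f(f(7, 7), f(7, 7)), f(f(7, 7), f(7, 7))), A := 7.
Delete trivial equation 1 ≐ 1.
MGU = { Z -> f(4, 1), B -> mk(false, mk(2, mk(4, f(1, true)))), R -> mk(false, mk(2, mk(4, f(1, true)))), P -> f(mk(false, mk(2, mk(4, f(1, true)))), false), X1 -> f(7, 7), S -> mk(4, f(1, true)), Y -> f(7, 7), M -> f(f(f(7, 7), f(7, 7)), f(f(7, 7), f(7, 7))), A -> 7, Y1 -> 7 }, so M -> f(f(f(7, 7), f(7, 7)), f(f(7, 7), f(7, 7))).

f(f(f(7, 7), f(7, 7)), f(f(7, 7), f(7, 7)))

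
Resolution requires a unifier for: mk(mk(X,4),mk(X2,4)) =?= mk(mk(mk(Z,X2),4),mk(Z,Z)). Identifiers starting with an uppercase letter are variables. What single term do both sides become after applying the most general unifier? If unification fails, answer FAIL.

mk(mk(mk(4,4),4),mk(4,4))

Decompose mk/2: mk(X,4) =?= mk(mk(Z,X2),4),  mk(X2,4) =?= mk(Z,Z).
Decompose mk/2: X =?= mk(Z,X2),  4 =?= 4.
Bind X := mk(Z,X2); no other remaining equation mentions X.
Delete trivial equation 4 =?= 4.
Decompose mk/2: X2 =?= Z,  4 =?= Z.
Bind X2 := Z; no other remaining equation mentions X2. Substituting into the earlier binding gives X := mk(Z,Z).
Bind Z := 4. Substituting into the earlier bindings gives X := mk(4,4), X2 := 4.
Applying the MGU to either side gives mk(mk(mk(4,4),4),mk(4,4)).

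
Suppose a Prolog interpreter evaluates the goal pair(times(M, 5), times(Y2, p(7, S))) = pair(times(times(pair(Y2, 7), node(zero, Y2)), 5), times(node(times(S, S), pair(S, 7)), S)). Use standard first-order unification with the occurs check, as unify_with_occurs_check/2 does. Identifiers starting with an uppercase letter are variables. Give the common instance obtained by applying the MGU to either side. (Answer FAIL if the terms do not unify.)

Decompose pair/2: times(M, 5) = times(times(pair(Y2, 7), node(zero, Y2)), 5),  times(Y2, p(7, S)) = times(node(times(S, S), pair(S, 7)), S).
Decompose times/2: M = times(pair(Y2, 7), node(zero, Y2)),  5 = 5.
Bind M := times(pair(Y2, 7), node(zero, Y2)); no other remaining equation mentions M.
Delete trivial equation 5 = 5.
Decompose times/2: Y2 = node(times(S, S), pair(S, 7)),  p(7, S) = S.
Bind Y2 := node(times(S, S), pair(S, 7)); no other remaining equation mentions Y2. Substituting into the earlier binding gives M := times(pair(node(times(S, S), pair(S, 7)), 7), node(zero, node(times(S, S), pair(S, 7)))).
Occurs check fails: S occurs in p(7, S); the equation S = p(7, S) has no finite solution.

FAIL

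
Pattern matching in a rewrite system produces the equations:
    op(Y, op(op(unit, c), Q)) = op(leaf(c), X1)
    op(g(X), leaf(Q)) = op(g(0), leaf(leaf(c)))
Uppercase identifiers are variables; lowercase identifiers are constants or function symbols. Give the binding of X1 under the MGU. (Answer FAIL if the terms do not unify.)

op(op(unit, c), leaf(c))

Decompose op/2: Y = leaf(c),  op(op(unit, c), Q) = X1.
Bind Y := leaf(c); no other remaining equation mentions Y.
Bind X1 := op(op(unit, c), Q); no other remaining equation mentions X1.
Decompose op/2: g(X) = g(0),  leaf(Q) = leaf(leaf(c)).
Decompose g/1: X = 0.
Bind X := 0; no other remaining equation mentions X.
Decompose leaf/1: Q = leaf(c).
Bind Q := leaf(c). Substituting into the earlier binding gives X1 := op(op(unit, c), leaf(c)).
MGU = { Y -> leaf(c), X1 -> op(op(unit, c), leaf(c)), X -> 0, Q -> leaf(c) }, so X1 -> op(op(unit, c), leaf(c)).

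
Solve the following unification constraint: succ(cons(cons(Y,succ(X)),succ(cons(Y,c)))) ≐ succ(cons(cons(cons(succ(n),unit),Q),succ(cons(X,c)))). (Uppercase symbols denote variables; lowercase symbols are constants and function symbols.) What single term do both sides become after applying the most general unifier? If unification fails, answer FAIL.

Decompose succ/1: cons(cons(Y,succ(X)),succ(cons(Y,c))) ≐ cons(cons(cons(succ(n),unit),Q),succ(cons(X,c))).
Decompose cons/2: cons(Y,succ(X)) ≐ cons(cons(succ(n),unit),Q),  succ(cons(Y,c)) ≐ succ(cons(X,c)).
Decompose cons/2: Y ≐ cons(succ(n),unit),  succ(X) ≐ Q.
Bind Y := cons(succ(n),unit); substituting into the one remaining equation that mentions Y gives: succ(cons(cons(succ(n),unit),c)) ≐ succ(cons(X,c)).
Bind Q := succ(X); no other remaining equation mentions Q.
Decompose succ/1: cons(cons(succ(n),unit),c) ≐ cons(X,c).
Decompose cons/2: cons(succ(n),unit) ≐ X,  c ≐ c.
Bind X := cons(succ(n),unit); no other remaining equation mentions X. Substituting into the earlier binding gives Q := succ(cons(succ(n),unit)).
Delete trivial equation c ≐ c.
Applying the MGU to either side gives succ(cons(cons(cons(succ(n),unit),succ(cons(succ(n),unit))),succ(cons(cons(succ(n),unit),c)))).

succ(cons(cons(cons(succ(n),unit),succ(cons(succ(n),unit))),succ(cons(cons(succ(n),unit),c))))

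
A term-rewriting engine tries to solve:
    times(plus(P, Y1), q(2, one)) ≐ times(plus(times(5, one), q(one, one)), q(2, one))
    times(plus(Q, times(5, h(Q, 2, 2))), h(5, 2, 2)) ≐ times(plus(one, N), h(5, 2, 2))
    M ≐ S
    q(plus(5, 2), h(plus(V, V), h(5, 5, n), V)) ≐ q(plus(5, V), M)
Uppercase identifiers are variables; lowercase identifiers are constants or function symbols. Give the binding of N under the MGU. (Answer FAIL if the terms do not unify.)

times(5, h(one, 2, 2))

Decompose times/2: plus(P, Y1) ≐ plus(times(5, one), q(one, one)),  q(2, one) ≐ q(2, one).
Decompose plus/2: P ≐ times(5, one),  Y1 ≐ q(one, one).
Bind P := times(5, one); no other remaining equation mentions P.
Bind Y1 := q(one, one); no other remaining equation mentions Y1.
Delete trivial equation q(2, one) ≐ q(2, one).
Decompose times/2: plus(Q, times(5, h(Q, 2, 2))) ≐ plus(one, N),  h(5, 2, 2) ≐ h(5, 2, 2).
Decompose plus/2: Q ≐ one,  times(5, h(Q, 2, 2)) ≐ N.
Bind Q := one; substituting into the one remaining equation that mentions Q gives: times(5, h(one, 2, 2)) ≐ N.
Bind N := times(5, h(one, 2, 2)); no other remaining equation mentions N.
Delete trivial equation h(5, 2, 2) ≐ h(5, 2, 2).
Bind M := S; substituting into the remaining equation gives: q(plus(5, 2), h(plus(V, V), h(5, 5, n), V)) ≐ q(plus(5, V), S).
Decompose q/2: plus(5, 2) ≐ plus(5, V),  h(plus(V, V), h(5, 5, n), V) ≐ S.
Decompose plus/2: 5 ≐ 5,  2 ≐ V.
Delete trivial equation 5 ≐ 5.
Bind V := 2; substituting into the remaining equation gives: h(plus(2, 2), h(5, 5, n), 2) ≐ S.
Bind S := h(plus(2, 2), h(5, 5, n), 2). Substituting into the earlier binding gives M := h(plus(2, 2), h(5, 5, n), 2).
MGU = { P -> times(5, one), Y1 -> q(one, one), Q -> one, N -> times(5, h(one, 2, 2)), M -> h(plus(2, 2), h(5, 5, n), 2), V -> 2, S -> h(plus(2, 2), h(5, 5, n), 2) }, so N -> times(5, h(one, 2, 2)).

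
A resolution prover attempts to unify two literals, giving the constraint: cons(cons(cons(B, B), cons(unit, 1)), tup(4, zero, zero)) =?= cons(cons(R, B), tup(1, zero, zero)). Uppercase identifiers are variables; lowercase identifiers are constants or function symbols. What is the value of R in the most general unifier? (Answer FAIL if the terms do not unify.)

Decompose cons/2: cons(cons(B, B), cons(unit, 1)) =?= cons(R, B),  tup(4, zero, zero) =?= tup(1, zero, zero).
Decompose cons/2: cons(B, B) =?= R,  cons(unit, 1) =?= B.
Bind R := cons(B, B); no other remaining equation mentions R.
Bind B := cons(unit, 1); no other remaining equation mentions B. Substituting into the earlier binding gives R := cons(cons(unit, 1), cons(unit, 1)).
Decompose tup/3: 4 =?= 1,  zero =?= zero,  zero =?= zero.
Clash: constants 4 and 1 differ; no unifier exists.

FAIL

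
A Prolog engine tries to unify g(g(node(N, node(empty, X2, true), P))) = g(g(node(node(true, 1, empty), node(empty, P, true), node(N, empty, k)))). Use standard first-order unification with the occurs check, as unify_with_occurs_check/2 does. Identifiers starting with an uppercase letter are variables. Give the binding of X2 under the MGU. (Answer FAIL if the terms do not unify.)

node(node(true, 1, empty), empty, k)

Decompose g/1: g(node(N, node(empty, X2, true), P)) = g(node(node(true, 1, empty), node(empty, P, true), node(N, empty, k))).
Decompose g/1: node(N, node(empty, X2, true), P) = node(node(true, 1, empty), node(empty, P, true), node(N, empty, k)).
Decompose node/3: N = node(true, 1, empty),  node(empty, X2, true) = node(empty, P, true),  P = node(N, empty, k).
Bind N := node(true, 1, empty); substituting into the one remaining equation that mentions N gives: P = node(node(true, 1, empty), empty, k).
Decompose node/3: empty = empty,  X2 = P,  true = true.
Delete trivial equation empty = empty.
Bind X2 := P; no other remaining equation mentions X2.
Delete trivial equation true = true.
Bind P := node(node(true, 1, empty), empty, k). Substituting into the earlier binding gives X2 := node(node(true, 1, empty), empty, k).
MGU = { N ↦ node(true, 1, empty), X2 ↦ node(node(true, 1, empty), empty, k), P ↦ node(node(true, 1, empty), empty, k) }, so X2 ↦ node(node(true, 1, empty), empty, k).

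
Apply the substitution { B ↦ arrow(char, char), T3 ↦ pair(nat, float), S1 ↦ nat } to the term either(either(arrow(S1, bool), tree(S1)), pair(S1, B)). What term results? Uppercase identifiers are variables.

either(either(arrow(nat, bool), tree(nat)), pair(nat, arrow(char, char)))

Replace each occurrence of B with arrow(char, char).
Replace each occurrence of S1 with nat.
Result: either(either(arrow(nat, bool), tree(nat)), pair(nat, arrow(char, char))).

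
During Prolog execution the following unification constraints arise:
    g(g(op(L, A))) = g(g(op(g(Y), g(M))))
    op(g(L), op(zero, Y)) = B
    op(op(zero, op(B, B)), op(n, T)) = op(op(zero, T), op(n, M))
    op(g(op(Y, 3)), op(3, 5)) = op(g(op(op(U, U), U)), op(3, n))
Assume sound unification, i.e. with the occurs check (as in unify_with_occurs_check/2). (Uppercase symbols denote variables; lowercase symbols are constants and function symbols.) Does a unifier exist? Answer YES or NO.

NO

Decompose g/1: g(op(L, A)) = g(op(g(Y), g(M))).
Decompose g/1: op(L, A) = op(g(Y), g(M)).
Decompose op/2: L = g(Y),  A = g(M).
Bind L := g(Y); substituting into the one remaining equation that mentions L gives: op(g(g(Y)), op(zero, Y)) = B.
Bind A := g(M); no other remaining equation mentions A.
Bind B := op(g(g(Y)), op(zero, Y)); substituting into the one remaining equation that mentions B gives: op(op(zero, op(op(g(g(Y)), op(zero, Y)), op(g(g(Y)), op(zero, Y)))), op(n, T)) = op(op(zero, T), op(n, M)).
Decompose op/2: op(zero, op(op(g(g(Y)), op(zero, Y)), op(g(g(Y)), op(zero, Y)))) = op(zero, T),  op(n, T) = op(n, M).
Decompose op/2: zero = zero,  op(op(g(g(Y)), op(zero, Y)), op(g(g(Y)), op(zero, Y))) = T.
Delete trivial equation zero = zero.
Bind T := op(op(g(g(Y)), op(zero, Y)), op(g(g(Y)), op(zero, Y))); substituting into the one remaining equation that mentions T gives: op(n, op(op(g(g(Y)), op(zero, Y)), op(g(g(Y)), op(zero, Y)))) = op(n, M).
Decompose op/2: n = n,  op(op(g(g(Y)), op(zero, Y)), op(g(g(Y)), op(zero, Y))) = M.
Delete trivial equation n = n.
Bind M := op(op(g(g(Y)), op(zero, Y)), op(g(g(Y)), op(zero, Y))); no other remaining equation mentions M. Substituting into the earlier binding gives A := g(op(op(g(g(Y)), op(zero, Y)), op(g(g(Y)), op(zero, Y)))).
Decompose op/2: g(op(Y, 3)) = g(op(op(U, U), U)),  op(3, 5) = op(3, n).
Decompose g/1: op(Y, 3) = op(op(U, U), U).
Decompose op/2: Y = op(U, U),  3 = U.
Bind Y := op(U, U); no other remaining equation mentions Y. Substituting into the earlier bindings gives L := g(op(U, U)), A := g(op(op(g(g(op(U, U))), op(zero, op(U, U))), op(g(g(op(U, U))), op(zero, op(U, U))))), B := op(g(g(op(U, U))), op(zero, op(U, U))), T := op(op(g(g(op(U, U))), op(zero, op(U, U))), op(g(g(op(U, U))), op(zero, op(U, U)))), M := op(op(g(g(op(U, U))), op(zero, op(U, U))), op(g(g(op(U, U))), op(zero, op(U, U)))).
Bind U := 3; no other remaining equation mentions U. Substituting into the earlier bindings gives L := g(op(3, 3)), A := g(op(op(g(g(op(3, 3))), op(zero, op(3, 3))), op(g(g(op(3, 3))), op(zero, op(3, 3))))), B := op(g(g(op(3, 3))), op(zero, op(3, 3))), T := op(op(g(g(op(3, 3))), op(zero, op(3, 3))), op(g(g(op(3, 3))), op(zero, op(3, 3)))), M := op(op(g(g(op(3, 3))), op(zero, op(3, 3))), op(g(g(op(3, 3))), op(zero, op(3, 3)))), Y := op(3, 3).
Decompose op/2: 3 = 3,  5 = n.
Delete trivial equation 3 = 3.
Clash: constants 5 and n differ; no unifier exists.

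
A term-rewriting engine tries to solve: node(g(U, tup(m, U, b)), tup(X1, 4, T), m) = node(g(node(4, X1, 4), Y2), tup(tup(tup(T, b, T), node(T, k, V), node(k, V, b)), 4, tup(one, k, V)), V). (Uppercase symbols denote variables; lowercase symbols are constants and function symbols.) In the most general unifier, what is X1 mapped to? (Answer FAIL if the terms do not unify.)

tup(tup(tup(one, k, m), b, tup(one, k, m)), node(tup(one, k, m), k, m), node(k, m, b))

Decompose node/3: g(U, tup(m, U, b)) = g(node(4, X1, 4), Y2),  tup(X1, 4, T) = tup(tup(tup(T, b, T), node(T, k, V), node(k, V, b)), 4, tup(one, k, V)),  m = V.
Decompose g/2: U = node(4, X1, 4),  tup(m, U, b) = Y2.
Bind U := node(4, X1, 4); substituting into the one remaining equation that mentions U gives: tup(m, node(4, X1, 4), b) = Y2.
Bind Y2 := tup(m, node(4, X1, 4), b); no other remaining equation mentions Y2.
Decompose tup/3: X1 = tup(tup(T, b, T), node(T, k, V), node(k, V, b)),  4 = 4,  T = tup(one, k, V).
Bind X1 := tup(tup(T, b, T), node(T, k, V), node(k, V, b)); no other remaining equation mentions X1. Substituting into the earlier bindings gives U := node(4, tup(tup(T, b, T), node(T, k, V), node(k, V, b)), 4), Y2 := tup(m, node(4, tup(tup(T, b, T), node(T, k, V), node(k, V, b)), 4), b).
Delete trivial equation 4 = 4.
Bind T := tup(one, k, V); no other remaining equation mentions T. Substituting into the earlier bindings gives U := node(4, tup(tup(tup(one, k, V), b, tup(one, k, V)), node(tup(one, k, V), k, V), node(k, V, b)), 4), Y2 := tup(m, node(4, tup(tup(tup(one, k, V), b, tup(one, k, V)), node(tup(one, k, V), k, V), node(k, V, b)), 4), b), X1 := tup(tup(tup(one, k, V), b, tup(one, k, V)), node(tup(one, k, V), k, V), node(k, V, b)).
Bind V := m. Substituting into the earlier bindings gives U := node(4, tup(tup(tup(one, k, m), b, tup(one, k, m)), node(tup(one, k, m), k, m), node(k, m, b)), 4), Y2 := tup(m, node(4, tup(tup(tup(one, k, m), b, tup(one, k, m)), node(tup(one, k, m), k, m), node(k, m, b)), 4), b), X1 := tup(tup(tup(one, k, m), b, tup(one, k, m)), node(tup(one, k, m), k, m), node(k, m, b)), T := tup(one, k, m).
MGU = { U ↦ node(4, tup(tup(tup(one, k, m), b, tup(one, k, m)), node(tup(one, k, m), k, m), node(k, m, b)), 4), Y2 ↦ tup(m, node(4, tup(tup(tup(one, k, m), b, tup(one, k, m)), node(tup(one, k, m), k, m), node(k, m, b)), 4), b), X1 ↦ tup(tup(tup(one, k, m), b, tup(one, k, m)), node(tup(one, k, m), k, m), node(k, m, b)), T ↦ tup(one, k, m), V ↦ m }, so X1 ↦ tup(tup(tup(one, k, m), b, tup(one, k, m)), node(tup(one, k, m), k, m), node(k, m, b)).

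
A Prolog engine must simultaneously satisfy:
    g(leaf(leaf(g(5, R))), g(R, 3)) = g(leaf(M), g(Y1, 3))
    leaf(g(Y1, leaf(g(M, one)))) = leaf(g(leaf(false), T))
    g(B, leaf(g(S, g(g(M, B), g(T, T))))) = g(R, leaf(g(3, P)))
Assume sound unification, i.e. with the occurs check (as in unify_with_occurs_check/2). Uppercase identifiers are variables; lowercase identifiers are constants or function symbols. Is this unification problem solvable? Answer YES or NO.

Decompose g/2: leaf(leaf(g(5, R))) = leaf(M),  g(R, 3) = g(Y1, 3).
Decompose leaf/1: leaf(g(5, R)) = M.
Bind M := leaf(g(5, R)); substituting into the 2 remaining equations that mention M gives: leaf(g(Y1, leaf(g(leaf(g(5, R)), one)))) = leaf(g(leaf(false), T)),  g(B, leaf(g(S, g(g(leaf(g(5, R)), B), g(T, T))))) = g(R, leaf(g(3, P))).
Decompose g/2: R = Y1,  3 = 3.
Bind R := Y1; substituting into the 2 remaining equations that mention R gives: leaf(g(Y1, leaf(g(leaf(g(5, Y1)), one)))) = leaf(g(leaf(false), T)),  g(B, leaf(g(S, g(g(leaf(g(5, Y1)), B), g(T, T))))) = g(Y1, leaf(g(3, P))). Substituting into the earlier binding gives M := leaf(g(5, Y1)).
Delete trivial equation 3 = 3.
Decompose leaf/1: g(Y1, leaf(g(leaf(g(5, Y1)), one))) = g(leaf(false), T).
Decompose g/2: Y1 = leaf(false),  leaf(g(leaf(g(5, Y1)), one)) = T.
Bind Y1 := leaf(false); substituting into the remaining equations gives: leaf(g(leaf(g(5, leaf(false))), one)) = T,  g(B, leaf(g(S, g(g(leaf(g(5, leaf(false))), B), g(T, T))))) = g(leaf(false), leaf(g(3, P))). Substituting into the earlier bindings gives M := leaf(g(5, leaf(false))), R := leaf(false).
Bind T := leaf(g(leaf(g(5, leaf(false))), one)); substituting into the remaining equation gives: g(B, leaf(g(S, g(g(leaf(g(5, leaf(false))), B), g(leaf(g(leaf(g(5, leaf(false))), one)), leaf(g(leaf(g(5, leaf(false))), one))))))) = g(leaf(false), leaf(g(3, P))).
Decompose g/2: B = leaf(false),  leaf(g(S, g(g(leaf(g(5, leaf(false))), B), g(leaf(g(leaf(g(5, leaf(false))), one)), leaf(g(leaf(g(5, leaf(false))), one)))))) = leaf(g(3, P)).
Bind B := leaf(false); substituting into the remaining equation gives: leaf(g(S, g(g(leaf(g(5, leaf(false))), leaf(false)), g(leaf(g(leaf(g(5, leaf(false))), one)), leaf(g(leaf(g(5, leaf(false))), one)))))) = leaf(g(3, P)).
Decompose leaf/1: g(S, g(g(leaf(g(5, leaf(false))), leaf(false)), g(leaf(g(leaf(g(5, leaf(false))), one)), leaf(g(leaf(g(5, leaf(false))), one))))) = g(3, P).
Decompose g/2: S = 3,  g(g(leaf(g(5, leaf(false))), leaf(false)), g(leaf(g(leaf(g(5, leaf(false))), one)), leaf(g(leaf(g(5, leaf(false))), one)))) = P.
Bind S := 3; no other remaining equation mentions S.
Bind P := g(g(leaf(g(5, leaf(false))), leaf(false)), g(leaf(g(leaf(g(5, leaf(false))), one)), leaf(g(leaf(g(5, leaf(false))), one)))).
No equations remain and no clash or occurs-check failure arose, so a unifier exists.

YES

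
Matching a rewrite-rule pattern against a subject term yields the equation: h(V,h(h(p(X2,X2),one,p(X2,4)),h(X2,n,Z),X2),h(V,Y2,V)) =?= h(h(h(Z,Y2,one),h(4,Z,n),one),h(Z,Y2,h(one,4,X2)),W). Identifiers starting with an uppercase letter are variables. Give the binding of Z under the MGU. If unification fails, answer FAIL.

Decompose h/3: V =?= h(h(Z,Y2,one),h(4,Z,n),one),  h(h(p(X2,X2),one,p(X2,4)),h(X2,n,Z),X2) =?= h(Z,Y2,h(one,4,X2)),  h(V,Y2,V) =?= W.
Bind V := h(h(Z,Y2,one),h(4,Z,n),one); substituting into the one remaining equation that mentions V gives: h(h(h(Z,Y2,one),h(4,Z,n),one),Y2,h(h(Z,Y2,one),h(4,Z,n),one)) =?= W.
Decompose h/3: h(p(X2,X2),one,p(X2,4)) =?= Z,  h(X2,n,Z) =?= Y2,  X2 =?= h(one,4,X2).
Bind Z := h(p(X2,X2),one,p(X2,4)); substituting into the 2 remaining equations that mention Z gives: h(X2,n,h(p(X2,X2),one,p(X2,4))) =?= Y2,  h(h(h(h(p(X2,X2),one,p(X2,4)),Y2,one),h(4,h(p(X2,X2),one,p(X2,4)),n),one),Y2,h(h(h(p(X2,X2),one,p(X2,4)),Y2,one),h(4,h(p(X2,X2),one,p(X2,4)),n),one)) =?= W. Substituting into the earlier binding gives V := h(h(h(p(X2,X2),one,p(X2,4)),Y2,one),h(4,h(p(X2,X2),one,p(X2,4)),n),one).
Bind Y2 := h(X2,n,h(p(X2,X2),one,p(X2,4))); substituting into the one remaining equation that mentions Y2 gives: h(h(h(h(p(X2,X2),one,p(X2,4)),h(X2,n,h(p(X2,X2),one,p(X2,4))),one),h(4,h(p(X2,X2),one,p(X2,4)),n),one),h(X2,n,h(p(X2,X2),one,p(X2,4))),h(h(h(p(X2,X2),one,p(X2,4)),h(X2,n,h(p(X2,X2),one,p(X2,4))),one),h(4,h(p(X2,X2),one,p(X2,4)),n),one)) =?= W. Substituting into the earlier binding gives V := h(h(h(p(X2,X2),one,p(X2,4)),h(X2,n,h(p(X2,X2),one,p(X2,4))),one),h(4,h(p(X2,X2),one,p(X2,4)),n),one).
Occurs check fails: X2 occurs in h(one,4,X2); the equation X2 =?= h(one,4,X2) has no finite solution.

FAIL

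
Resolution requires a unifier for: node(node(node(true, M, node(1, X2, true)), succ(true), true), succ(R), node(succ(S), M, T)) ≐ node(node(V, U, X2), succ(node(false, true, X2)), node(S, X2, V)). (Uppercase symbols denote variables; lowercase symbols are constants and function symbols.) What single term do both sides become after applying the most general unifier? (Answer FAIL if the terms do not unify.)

Decompose node/3: node(node(true, M, node(1, X2, true)), succ(true), true) ≐ node(V, U, X2),  succ(R) ≐ succ(node(false, true, X2)),  node(succ(S), M, T) ≐ node(S, X2, V).
Decompose node/3: node(true, M, node(1, X2, true)) ≐ V,  succ(true) ≐ U,  true ≐ X2.
Bind V := node(true, M, node(1, X2, true)); substituting into the one remaining equation that mentions V gives: node(succ(S), M, T) ≐ node(S, X2, node(true, M, node(1, X2, true))).
Bind U := succ(true); no other remaining equation mentions U.
Bind X2 := true; substituting into the remaining equations gives: succ(R) ≐ succ(node(false, true, true)),  node(succ(S), M, T) ≐ node(S, true, node(true, M, node(1, true, true))). Substituting into the earlier binding gives V := node(true, M, node(1, true, true)).
Decompose succ/1: R ≐ node(false, true, true).
Bind R := node(false, true, true); no other remaining equation mentions R.
Decompose node/3: succ(S) ≐ S,  M ≐ true,  T ≐ node(true, M, node(1, true, true)).
Occurs check fails: S occurs in succ(S); the equation S ≐ succ(S) has no finite solution.

FAIL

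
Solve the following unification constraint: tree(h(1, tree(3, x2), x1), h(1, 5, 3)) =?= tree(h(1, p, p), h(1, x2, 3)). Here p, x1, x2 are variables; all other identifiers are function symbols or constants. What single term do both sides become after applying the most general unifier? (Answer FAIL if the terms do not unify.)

Decompose tree/2: h(1, tree(3, x2), x1) =?= h(1, p, p),  h(1, 5, 3) =?= h(1, x2, 3).
Decompose h/3: 1 =?= 1,  tree(3, x2) =?= p,  x1 =?= p.
Delete trivial equation 1 =?= 1.
Bind p := tree(3, x2); substituting into the one remaining equation that mentions p gives: x1 =?= tree(3, x2).
Bind x1 := tree(3, x2); no other remaining equation mentions x1.
Decompose h/3: 1 =?= 1,  5 =?= x2,  3 =?= 3.
Delete trivial equation 1 =?= 1.
Bind x2 := 5; no other remaining equation mentions x2. Substituting into the earlier bindings gives p := tree(3, 5), x1 := tree(3, 5).
Delete trivial equation 3 =?= 3.
Applying the MGU to either side gives tree(h(1, tree(3, 5), tree(3, 5)), h(1, 5, 3)).

tree(h(1, tree(3, 5), tree(3, 5)), h(1, 5, 3))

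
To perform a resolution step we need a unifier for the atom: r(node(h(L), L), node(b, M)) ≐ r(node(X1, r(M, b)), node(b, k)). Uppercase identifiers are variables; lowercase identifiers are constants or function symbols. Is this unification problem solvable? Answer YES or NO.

YES

Decompose r/2: node(h(L), L) ≐ node(X1, r(M, b)),  node(b, M) ≐ node(b, k).
Decompose node/2: h(L) ≐ X1,  L ≐ r(M, b).
Bind X1 := h(L); no other remaining equation mentions X1.
Bind L := r(M, b); no other remaining equation mentions L. Substituting into the earlier binding gives X1 := h(r(M, b)).
Decompose node/2: b ≐ b,  M ≐ k.
Delete trivial equation b ≐ b.
Bind M := k. Substituting into the earlier bindings gives X1 := h(r(k, b)), L := r(k, b).
No equations remain and no clash or occurs-check failure arose, so a unifier exists.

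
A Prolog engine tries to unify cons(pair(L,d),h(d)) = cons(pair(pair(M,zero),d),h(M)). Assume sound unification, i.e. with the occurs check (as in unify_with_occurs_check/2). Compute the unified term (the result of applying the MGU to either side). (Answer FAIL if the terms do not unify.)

cons(pair(pair(d,zero),d),h(d))

Decompose cons/2: pair(L,d) = pair(pair(M,zero),d),  h(d) = h(M).
Decompose pair/2: L = pair(M,zero),  d = d.
Bind L := pair(M,zero); no other remaining equation mentions L.
Delete trivial equation d = d.
Decompose h/1: d = M.
Bind M := d. Substituting into the earlier binding gives L := pair(d,zero).
Applying the MGU to either side gives cons(pair(pair(d,zero),d),h(d)).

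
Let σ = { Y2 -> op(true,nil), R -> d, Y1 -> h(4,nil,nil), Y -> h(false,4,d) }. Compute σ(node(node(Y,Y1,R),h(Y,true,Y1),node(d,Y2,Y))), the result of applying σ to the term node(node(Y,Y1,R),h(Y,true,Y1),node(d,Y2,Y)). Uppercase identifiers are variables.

Replace each occurrence of Y2 with op(true,nil).
Replace each occurrence of R with d.
Replace each occurrence of Y1 with h(4,nil,nil).
Replace each occurrence of Y with h(false,4,d).
Result: node(node(h(false,4,d),h(4,nil,nil),d),h(h(false,4,d),true,h(4,nil,nil)),node(d,op(true,nil),h(false,4,d))).

node(node(h(false,4,d),h(4,nil,nil),d),h(h(false,4,d),true,h(4,nil,nil)),node(d,op(true,nil),h(false,4,d)))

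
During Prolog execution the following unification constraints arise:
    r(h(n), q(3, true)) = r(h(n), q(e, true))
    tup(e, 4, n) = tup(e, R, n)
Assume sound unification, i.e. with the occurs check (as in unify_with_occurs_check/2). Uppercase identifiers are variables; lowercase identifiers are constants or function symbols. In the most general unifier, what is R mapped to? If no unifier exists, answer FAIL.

Decompose r/2: h(n) = h(n),  q(3, true) = q(e, true).
Delete trivial equation h(n) = h(n).
Decompose q/2: 3 = e,  true = true.
Clash: constants 3 and e differ; no unifier exists.

FAIL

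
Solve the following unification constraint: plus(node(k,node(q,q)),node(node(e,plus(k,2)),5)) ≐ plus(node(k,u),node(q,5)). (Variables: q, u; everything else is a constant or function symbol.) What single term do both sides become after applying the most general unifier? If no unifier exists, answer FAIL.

Decompose plus/2: node(k,node(q,q)) ≐ node(k,u),  node(node(e,plus(k,2)),5) ≐ node(q,5).
Decompose node/2: k ≐ k,  node(q,q) ≐ u.
Delete trivial equation k ≐ k.
Bind u := node(q,q); no other remaining equation mentions u.
Decompose node/2: node(e,plus(k,2)) ≐ q,  5 ≐ 5.
Bind q := node(e,plus(k,2)); no other remaining equation mentions q. Substituting into the earlier binding gives u := node(node(e,plus(k,2)),node(e,plus(k,2))).
Delete trivial equation 5 ≐ 5.
Applying the MGU to either side gives plus(node(k,node(node(e,plus(k,2)),node(e,plus(k,2)))),node(node(e,plus(k,2)),5)).

plus(node(k,node(node(e,plus(k,2)),node(e,plus(k,2)))),node(node(e,plus(k,2)),5))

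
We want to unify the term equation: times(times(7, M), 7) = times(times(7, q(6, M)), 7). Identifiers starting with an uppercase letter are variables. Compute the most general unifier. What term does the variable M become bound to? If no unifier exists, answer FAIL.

Decompose times/2: times(7, M) = times(7, q(6, M)),  7 = 7.
Decompose times/2: 7 = 7,  M = q(6, M).
Delete trivial equation 7 = 7.
Occurs check fails: M occurs in q(6, M); the equation M = q(6, M) has no finite solution.

FAIL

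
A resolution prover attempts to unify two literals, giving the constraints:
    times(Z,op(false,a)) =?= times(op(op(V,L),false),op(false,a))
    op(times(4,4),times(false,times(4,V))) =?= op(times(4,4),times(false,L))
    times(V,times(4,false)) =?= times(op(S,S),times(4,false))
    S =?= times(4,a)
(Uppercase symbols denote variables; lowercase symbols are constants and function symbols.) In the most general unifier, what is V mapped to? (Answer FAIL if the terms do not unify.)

op(times(4,a),times(4,a))

Decompose times/2: Z =?= op(op(V,L),false),  op(false,a) =?= op(false,a).
Bind Z := op(op(V,L),false); no other remaining equation mentions Z.
Delete trivial equation op(false,a) =?= op(false,a).
Decompose op/2: times(4,4) =?= times(4,4),  times(false,times(4,V)) =?= times(false,L).
Delete trivial equation times(4,4) =?= times(4,4).
Decompose times/2: false =?= false,  times(4,V) =?= L.
Delete trivial equation false =?= false.
Bind L := times(4,V); no other remaining equation mentions L. Substituting into the earlier binding gives Z := op(op(V,times(4,V)),false).
Decompose times/2: V =?= op(S,S),  times(4,false) =?= times(4,false).
Bind V := op(S,S); no other remaining equation mentions V. Substituting into the earlier bindings gives Z := op(op(op(S,S),times(4,op(S,S))),false), L := times(4,op(S,S)).
Delete trivial equation times(4,false) =?= times(4,false).
Bind S := times(4,a). Substituting into the earlier bindings gives Z := op(op(op(times(4,a),times(4,a)),times(4,op(times(4,a),times(4,a)))),false), L := times(4,op(times(4,a),times(4,a))), V := op(times(4,a),times(4,a)).
MGU = { Z -> op(op(op(times(4,a),times(4,a)),times(4,op(times(4,a),times(4,a)))),false), L -> times(4,op(times(4,a),times(4,a))), V -> op(times(4,a),times(4,a)), S -> times(4,a) }, so V -> op(times(4,a),times(4,a)).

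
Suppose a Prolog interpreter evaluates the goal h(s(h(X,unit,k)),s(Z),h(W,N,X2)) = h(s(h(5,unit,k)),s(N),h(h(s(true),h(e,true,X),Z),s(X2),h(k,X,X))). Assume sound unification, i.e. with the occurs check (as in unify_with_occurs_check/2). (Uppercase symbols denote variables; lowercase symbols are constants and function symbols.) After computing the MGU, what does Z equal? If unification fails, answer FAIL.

s(h(k,5,5))

Decompose h/3: s(h(X,unit,k)) = s(h(5,unit,k)),  s(Z) = s(N),  h(W,N,X2) = h(h(s(true),h(e,true,X),Z),s(X2),h(k,X,X)).
Decompose s/1: h(X,unit,k) = h(5,unit,k).
Decompose h/3: X = 5,  unit = unit,  k = k.
Bind X := 5; substituting into the one remaining equation that mentions X gives: h(W,N,X2) = h(h(s(true),h(e,true,5),Z),s(X2),h(k,5,5)).
Delete trivial equation unit = unit.
Delete trivial equation k = k.
Decompose s/1: Z = N.
Bind Z := N; substituting into the remaining equation gives: h(W,N,X2) = h(h(s(true),h(e,true,5),N),s(X2),h(k,5,5)).
Decompose h/3: W = h(s(true),h(e,true,5),N),  N = s(X2),  X2 = h(k,5,5).
Bind W := h(s(true),h(e,true,5),N); no other remaining equation mentions W.
Bind N := s(X2); no other remaining equation mentions N. Substituting into the earlier bindings gives Z := s(X2), W := h(s(true),h(e,true,5),s(X2)).
Bind X2 := h(k,5,5). Substituting into the earlier bindings gives Z := s(h(k,5,5)), W := h(s(true),h(e,true,5),s(h(k,5,5))), N := s(h(k,5,5)).
MGU = { X -> 5, Z -> s(h(k,5,5)), W -> h(s(true),h(e,true,5),s(h(k,5,5))), N -> s(h(k,5,5)), X2 -> h(k,5,5) }, so Z -> s(h(k,5,5)).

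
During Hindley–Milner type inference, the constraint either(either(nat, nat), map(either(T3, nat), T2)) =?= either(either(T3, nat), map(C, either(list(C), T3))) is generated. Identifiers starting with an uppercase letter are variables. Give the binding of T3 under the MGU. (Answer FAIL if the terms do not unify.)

Decompose either/2: either(nat, nat) =?= either(T3, nat),  map(either(T3, nat), T2) =?= map(C, either(list(C), T3)).
Decompose either/2: nat =?= T3,  nat =?= nat.
Bind T3 := nat; substituting into the one remaining equation that mentions T3 gives: map(either(nat, nat), T2) =?= map(C, either(list(C), nat)).
Delete trivial equation nat =?= nat.
Decompose map/2: either(nat, nat) =?= C,  T2 =?= either(list(C), nat).
Bind C := either(nat, nat); substituting into the remaining equation gives: T2 =?= either(list(either(nat, nat)), nat).
Bind T2 := either(list(either(nat, nat)), nat).
MGU = { T3 ↦ nat, C ↦ either(nat, nat), T2 ↦ either(list(either(nat, nat)), nat) }, so T3 ↦ nat.

nat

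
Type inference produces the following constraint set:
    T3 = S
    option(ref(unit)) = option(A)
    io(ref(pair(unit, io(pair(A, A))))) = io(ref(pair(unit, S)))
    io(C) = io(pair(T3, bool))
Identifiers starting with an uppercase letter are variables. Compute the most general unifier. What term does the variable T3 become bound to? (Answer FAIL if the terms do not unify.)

io(pair(ref(unit), ref(unit)))

Bind T3 := S; substituting into the one remaining equation that mentions T3 gives: io(C) = io(pair(S, bool)).
Decompose option/1: ref(unit) = A.
Bind A := ref(unit); substituting into the one remaining equation that mentions A gives: io(ref(pair(unit, io(pair(ref(unit), ref(unit)))))) = io(ref(pair(unit, S))).
Decompose io/1: ref(pair(unit, io(pair(ref(unit), ref(unit))))) = ref(pair(unit, S)).
Decompose ref/1: pair(unit, io(pair(ref(unit), ref(unit)))) = pair(unit, S).
Decompose pair/2: unit = unit,  io(pair(ref(unit), ref(unit))) = S.
Delete trivial equation unit = unit.
Bind S := io(pair(ref(unit), ref(unit))); substituting into the remaining equation gives: io(C) = io(pair(io(pair(ref(unit), ref(unit))), bool)). Substituting into the earlier binding gives T3 := io(pair(ref(unit), ref(unit))).
Decompose io/1: C = pair(io(pair(ref(unit), ref(unit))), bool).
Bind C := pair(io(pair(ref(unit), ref(unit))), bool).
MGU = { T3 -> io(pair(ref(unit), ref(unit))), A -> ref(unit), S -> io(pair(ref(unit), ref(unit))), C -> pair(io(pair(ref(unit), ref(unit))), bool) }, so T3 -> io(pair(ref(unit), ref(unit))).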